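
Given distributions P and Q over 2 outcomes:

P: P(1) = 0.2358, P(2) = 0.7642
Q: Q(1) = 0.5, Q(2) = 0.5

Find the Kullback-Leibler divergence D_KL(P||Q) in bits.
0.2120 bits

D_KL(P||Q) = Σ P(x) log₂(P(x)/Q(x))

Computing term by term:
  P(1)·log₂(P(1)/Q(1)) = 0.2358·log₂(0.2358/0.5) = -0.25569
  P(2)·log₂(P(2)/Q(2)) = 0.7642·log₂(0.7642/0.5) = 0.46771

D_KL(P||Q) = -0.25569 + 0.46771 = 0.21202 ≈ 0.2120 bits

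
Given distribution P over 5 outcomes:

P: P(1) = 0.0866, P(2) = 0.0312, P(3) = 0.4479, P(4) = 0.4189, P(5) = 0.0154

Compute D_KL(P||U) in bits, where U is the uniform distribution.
0.7226 bits

U(i) = 1/5 for all i

D_KL(P||U) = Σ P(x) log₂(P(x) / (1/5))
           = Σ P(x) log₂(P(x)) + log₂(5)
           = log₂(5) - H(P)

H(P) = -Σ P(x) log₂(P(x)):
  -P(1)·log₂(P(1)) = -(0.0866)·log₂(0.0866) = 0.30565
  -P(2)·log₂(P(2)) = -(0.0312)·log₂(0.0312) = 0.15607
  -P(3)·log₂(P(3)) = -(0.4479)·log₂(0.4479) = 0.51900
  -P(4)·log₂(P(4)) = -(0.4189)·log₂(0.4189) = 0.52585
  -P(5)·log₂(P(5)) = -(0.0154)·log₂(0.0154) = 0.09272
H(P) = 0.30565 + 0.15607 + 0.51900 + 0.52585 + 0.09272 = 1.59929 bits

log₂(5) = 2.32193 bits

D_KL(P||U) = 2.32193 - 1.59929 = 0.72264 ≈ 0.7226 bits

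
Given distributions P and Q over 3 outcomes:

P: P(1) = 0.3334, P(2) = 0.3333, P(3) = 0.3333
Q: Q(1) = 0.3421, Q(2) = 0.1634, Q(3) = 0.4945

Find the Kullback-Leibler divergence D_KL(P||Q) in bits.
0.1407 bits

D_KL(P||Q) = Σ P(x) log₂(P(x)/Q(x))

Computing term by term:
  P(1)·log₂(P(1)/Q(1)) = 0.3334·log₂(0.3334/0.3421) = -0.01239
  P(2)·log₂(P(2)/Q(2)) = 0.3333·log₂(0.3333/0.1634) = 0.34277
  P(3)·log₂(P(3)/Q(3)) = 0.3333·log₂(0.3333/0.4945) = -0.18970

D_KL(P||Q) = -0.01239 + 0.34277 - 0.18970 = 0.14068 ≈ 0.1407 bits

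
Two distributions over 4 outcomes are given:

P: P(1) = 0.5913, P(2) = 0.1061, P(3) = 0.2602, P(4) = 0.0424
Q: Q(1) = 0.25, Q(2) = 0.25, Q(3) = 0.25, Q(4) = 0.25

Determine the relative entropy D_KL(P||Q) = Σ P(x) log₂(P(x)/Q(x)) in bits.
0.5097 bits

D_KL(P||Q) = Σ P(x) log₂(P(x)/Q(x))

Computing term by term:
  P(1)·log₂(P(1)/Q(1)) = 0.5913·log₂(0.5913/0.25) = 0.73437
  P(2)·log₂(P(2)/Q(2)) = 0.1061·log₂(0.1061/0.25) = -0.13119
  P(3)·log₂(P(3)/Q(3)) = 0.2602·log₂(0.2602/0.25) = 0.01501
  P(4)·log₂(P(4)/Q(4)) = 0.0424·log₂(0.0424/0.25) = -0.10854

D_KL(P||Q) = 0.73437 - 0.13119 + 0.01501 - 0.10854 = 0.50965 ≈ 0.5097 bits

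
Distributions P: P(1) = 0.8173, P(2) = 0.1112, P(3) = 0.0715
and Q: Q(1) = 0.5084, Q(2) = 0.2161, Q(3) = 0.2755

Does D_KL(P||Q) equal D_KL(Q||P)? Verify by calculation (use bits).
D_KL(P||Q) = 0.3140 bits, D_KL(Q||P) = 0.3951 bits. No — D_KL(P||Q) ≠ D_KL(Q||P) for this pair.

D_KL(P||Q) = Σ P(x) log₂(P(x)/Q(x))

Computing term by term:
  P(1)·log₂(P(1)/Q(1)) = 0.8173·log₂(0.8173/0.5084) = 0.55977
  P(2)·log₂(P(2)/Q(2)) = 0.1112·log₂(0.1112/0.2161) = -0.10659
  P(3)·log₂(P(3)/Q(3)) = 0.0715·log₂(0.0715/0.2755) = -0.13914

D_KL(P||Q) = 0.55977 - 0.10659 - 0.13914 = 0.31404 ≈ 0.3140 bits

D_KL(Q||P) = Σ Q(x) log₂(Q(x)/P(x))

Computing term by term:
  Q(1)·log₂(Q(1)/P(1)) = 0.5084·log₂(0.5084/0.8173) = -0.34820
  Q(2)·log₂(Q(2)/P(2)) = 0.2161·log₂(0.2161/0.1112) = 0.20714
  Q(3)·log₂(Q(3)/P(3)) = 0.2755·log₂(0.2755/0.0715) = 0.53613

D_KL(Q||P) = -0.34820 + 0.20714 + 0.53613 = 0.39507 ≈ 0.3951 bits

These are NOT equal (difference: 0.0811 bits). KL divergence is asymmetric: D_KL(P||Q) ≠ D_KL(Q||P) in general.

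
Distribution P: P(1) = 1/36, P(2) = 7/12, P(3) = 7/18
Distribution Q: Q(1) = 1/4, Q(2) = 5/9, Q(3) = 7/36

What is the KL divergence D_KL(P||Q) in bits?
0.3419 bits

D_KL(P||Q) = Σ P(x) log₂(P(x)/Q(x))

Computing term by term:
  P(1)·log₂(P(1)/Q(1)) = (1/36)·log₂((1/36)/(1/4)) = -0.08805
  P(2)·log₂(P(2)/Q(2)) = (7/12)·log₂((7/12)/(5/9)) = 0.04106
  P(3)·log₂(P(3)/Q(3)) = (7/18)·log₂((7/18)/(7/36)) = 0.38889

D_KL(P||Q) = -0.08805 + 0.04106 + 0.38889 = 0.34190 ≈ 0.3419 bits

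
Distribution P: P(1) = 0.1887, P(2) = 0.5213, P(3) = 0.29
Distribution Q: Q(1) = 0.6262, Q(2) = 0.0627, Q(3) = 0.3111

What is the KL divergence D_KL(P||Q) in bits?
1.2369 bits

D_KL(P||Q) = Σ P(x) log₂(P(x)/Q(x))

Computing term by term:
  P(1)·log₂(P(1)/Q(1)) = 0.1887·log₂(0.1887/0.6262) = -0.32655
  P(2)·log₂(P(2)/Q(2)) = 0.5213·log₂(0.5213/0.0627) = 1.59287
  P(3)·log₂(P(3)/Q(3)) = 0.29·log₂(0.29/0.3111) = -0.02938

D_KL(P||Q) = -0.32655 + 1.59287 - 0.02938 = 1.23694 ≈ 1.2369 bits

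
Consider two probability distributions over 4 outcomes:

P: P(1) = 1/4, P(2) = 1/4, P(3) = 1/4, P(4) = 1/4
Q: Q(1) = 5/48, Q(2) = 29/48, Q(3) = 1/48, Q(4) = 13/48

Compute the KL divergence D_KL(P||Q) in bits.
0.8649 bits

D_KL(P||Q) = Σ P(x) log₂(P(x)/Q(x))

Computing term by term:
  P(1)·log₂(P(1)/Q(1)) = (1/4)·log₂((1/4)/(5/48)) = 0.31576
  P(2)·log₂(P(2)/Q(2)) = (1/4)·log₂((1/4)/(29/48)) = -0.31825
  P(3)·log₂(P(3)/Q(3)) = (1/4)·log₂((1/4)/(1/48)) = 0.89624
  P(4)·log₂(P(4)/Q(4)) = (1/4)·log₂((1/4)/(13/48)) = -0.02887

D_KL(P||Q) = 0.31576 - 0.31825 + 0.89624 - 0.02887 = 0.86488 ≈ 0.8649 bits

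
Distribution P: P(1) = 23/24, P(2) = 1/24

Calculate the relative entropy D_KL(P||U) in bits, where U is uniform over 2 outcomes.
0.7501 bits

U(i) = 1/2 for all i

D_KL(P||U) = Σ P(x) log₂(P(x) / (1/2))
           = Σ P(x) log₂(P(x)) + log₂(2)
           = log₂(2) - H(P)

H(P) = -Σ P(x) log₂(P(x)):
  -P(1)·log₂(P(1)) = -(23/24)·log₂(23/24) = 0.05884
  -P(2)·log₂(P(2)) = -(1/24)·log₂(1/24) = 0.19104
H(P) = 0.05884 + 0.19104 = 0.24988 bits

log₂(2) = 1.00000 bits

D_KL(P||U) = 1.00000 - 0.24988 = 0.75012 ≈ 0.7501 bits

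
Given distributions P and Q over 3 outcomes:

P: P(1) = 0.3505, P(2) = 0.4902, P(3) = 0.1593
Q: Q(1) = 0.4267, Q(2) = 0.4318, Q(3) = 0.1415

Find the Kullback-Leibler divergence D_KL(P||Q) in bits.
0.0175 bits

D_KL(P||Q) = Σ P(x) log₂(P(x)/Q(x))

Computing term by term:
  P(1)·log₂(P(1)/Q(1)) = 0.3505·log₂(0.3505/0.4267) = -0.09947
  P(2)·log₂(P(2)/Q(2)) = 0.4902·log₂(0.4902/0.4318) = 0.08971
  P(3)·log₂(P(3)/Q(3)) = 0.1593·log₂(0.1593/0.1415) = 0.02723

D_KL(P||Q) = -0.09947 + 0.08971 + 0.02723 = 0.01747 ≈ 0.0175 bits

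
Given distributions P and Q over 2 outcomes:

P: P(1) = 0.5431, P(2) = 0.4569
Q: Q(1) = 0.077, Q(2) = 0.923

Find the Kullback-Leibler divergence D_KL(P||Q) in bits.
1.0671 bits

D_KL(P||Q) = Σ P(x) log₂(P(x)/Q(x))

Computing term by term:
  P(1)·log₂(P(1)/Q(1)) = 0.5431·log₂(0.5431/0.077) = 1.53061
  P(2)·log₂(P(2)/Q(2)) = 0.4569·log₂(0.4569/0.923) = -0.46350

D_KL(P||Q) = 1.53061 - 0.46350 = 1.06711 ≈ 1.0671 bits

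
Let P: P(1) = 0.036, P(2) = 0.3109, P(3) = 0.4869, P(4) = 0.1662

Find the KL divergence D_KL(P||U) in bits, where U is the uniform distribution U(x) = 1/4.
0.3675 bits

U(i) = 1/4 for all i

D_KL(P||U) = Σ P(x) log₂(P(x) / (1/4))
           = Σ P(x) log₂(P(x)) + log₂(4)
           = log₂(4) - H(P)

H(P) = -Σ P(x) log₂(P(x)):
  -P(1)·log₂(P(1)) = -(0.036)·log₂(0.036) = 0.17265
  -P(2)·log₂(P(2)) = -(0.3109)·log₂(0.3109) = 0.52401
  -P(3)·log₂(P(3)) = -(0.4869)·log₂(0.4869) = 0.50555
  -P(4)·log₂(P(4)) = -(0.1662)·log₂(0.1662) = 0.43029
H(P) = 0.17265 + 0.52401 + 0.50555 + 0.43029 = 1.63250 bits

log₂(4) = 2.00000 bits

D_KL(P||U) = 2.00000 - 1.63250 = 0.36750 ≈ 0.3675 bits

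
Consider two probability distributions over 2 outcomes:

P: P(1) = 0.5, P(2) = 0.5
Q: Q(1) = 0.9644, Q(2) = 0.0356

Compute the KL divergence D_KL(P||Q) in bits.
1.4321 bits

D_KL(P||Q) = Σ P(x) log₂(P(x)/Q(x))

Computing term by term:
  P(1)·log₂(P(1)/Q(1)) = 0.5·log₂(0.5/0.9644) = -0.47385
  P(2)·log₂(P(2)/Q(2)) = 0.5·log₂(0.5/0.0356) = 1.90599

D_KL(P||Q) = -0.47385 + 1.90599 = 1.43214 ≈ 1.4321 bits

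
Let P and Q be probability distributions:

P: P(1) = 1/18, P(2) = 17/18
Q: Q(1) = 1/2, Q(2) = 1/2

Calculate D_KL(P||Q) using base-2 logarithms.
0.6905 bits

D_KL(P||Q) = Σ P(x) log₂(P(x)/Q(x))

Computing term by term:
  P(1)·log₂(P(1)/Q(1)) = (1/18)·log₂((1/18)/(1/2)) = -0.17611
  P(2)·log₂(P(2)/Q(2)) = (17/18)·log₂((17/18)/(1/2)) = 0.86656

D_KL(P||Q) = -0.17611 + 0.86656 = 0.69045 ≈ 0.6905 bits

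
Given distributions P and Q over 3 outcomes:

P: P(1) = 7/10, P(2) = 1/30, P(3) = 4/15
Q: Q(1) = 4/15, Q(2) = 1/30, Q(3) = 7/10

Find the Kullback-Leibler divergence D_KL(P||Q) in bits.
0.6033 bits

D_KL(P||Q) = Σ P(x) log₂(P(x)/Q(x))

Computing term by term:
  P(1)·log₂(P(1)/Q(1)) = (7/10)·log₂((7/10)/(4/15)) = 0.97462
  P(2)·log₂(P(2)/Q(2)) = (1/30)·log₂((1/30)/(1/30)) = 0.00000
  P(3)·log₂(P(3)/Q(3)) = (4/15)·log₂((4/15)/(7/10)) = -0.37128

D_KL(P||Q) = 0.97462 + 0.00000 - 0.37128 = 0.60334 ≈ 0.6033 bits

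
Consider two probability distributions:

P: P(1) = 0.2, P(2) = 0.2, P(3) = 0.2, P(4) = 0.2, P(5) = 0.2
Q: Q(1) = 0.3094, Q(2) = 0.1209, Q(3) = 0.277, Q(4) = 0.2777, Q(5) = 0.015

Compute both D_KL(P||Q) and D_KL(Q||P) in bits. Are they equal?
D_KL(P||Q) = 0.5781 bits, D_KL(Q||P) = 0.3126 bits. No, they are not equal.

D_KL(P||Q) = Σ P(x) log₂(P(x)/Q(x))

Computing term by term:
  P(1)·log₂(P(1)/Q(1)) = 0.2·log₂(0.2/0.3094) = -0.12589
  P(2)·log₂(P(2)/Q(2)) = 0.2·log₂(0.2/0.1209) = 0.14524
  P(3)·log₂(P(3)/Q(3)) = 0.2·log₂(0.2/0.277) = -0.09398
  P(4)·log₂(P(4)/Q(4)) = 0.2·log₂(0.2/0.2777) = -0.09471
  P(5)·log₂(P(5)/Q(5)) = 0.2·log₂(0.2/0.015) = 0.74739

D_KL(P||Q) = -0.12589 + 0.14524 - 0.09398 - 0.09471 + 0.74739 = 0.57805 ≈ 0.5781 bits

D_KL(Q||P) = Σ Q(x) log₂(Q(x)/P(x))

Computing term by term:
  Q(1)·log₂(Q(1)/P(1)) = 0.3094·log₂(0.3094/0.2) = 0.19476
  Q(2)·log₂(Q(2)/P(2)) = 0.1209·log₂(0.1209/0.2) = -0.08780
  Q(3)·log₂(Q(3)/P(3)) = 0.277·log₂(0.277/0.2) = 0.13016
  Q(4)·log₂(Q(4)/P(4)) = 0.2777·log₂(0.2777/0.2) = 0.13150
  Q(5)·log₂(Q(5)/P(5)) = 0.015·log₂(0.015/0.2) = -0.05605

D_KL(Q||P) = 0.19476 - 0.08780 + 0.13016 + 0.13150 - 0.05605 = 0.31257 ≈ 0.3126 bits

These are NOT equal (difference: 0.2655 bits). KL divergence is asymmetric: D_KL(P||Q) ≠ D_KL(Q||P) in general.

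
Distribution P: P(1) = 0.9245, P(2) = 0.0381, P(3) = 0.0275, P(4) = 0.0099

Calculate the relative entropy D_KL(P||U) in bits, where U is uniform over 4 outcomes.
1.5072 bits

U(i) = 1/4 for all i

D_KL(P||U) = Σ P(x) log₂(P(x) / (1/4))
           = Σ P(x) log₂(P(x)) + log₂(4)
           = log₂(4) - H(P)

H(P) = -Σ P(x) log₂(P(x)):
  -P(1)·log₂(P(1)) = -(0.9245)·log₂(0.9245) = 0.10470
  -P(2)·log₂(P(2)) = -(0.0381)·log₂(0.0381) = 0.17961
  -P(3)·log₂(P(3)) = -(0.0275)·log₂(0.0275) = 0.14257
  -P(4)·log₂(P(4)) = -(0.0099)·log₂(0.0099) = 0.06592
H(P) = 0.10470 + 0.17961 + 0.14257 + 0.06592 = 0.49280 bits

log₂(4) = 2.00000 bits

D_KL(P||U) = 2.00000 - 0.49280 = 1.50720 ≈ 1.5072 bits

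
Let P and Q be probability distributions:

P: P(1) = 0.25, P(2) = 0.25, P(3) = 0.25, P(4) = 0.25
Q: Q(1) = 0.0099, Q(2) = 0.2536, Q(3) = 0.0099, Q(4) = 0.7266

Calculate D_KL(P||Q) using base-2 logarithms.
1.9392 bits

D_KL(P||Q) = Σ P(x) log₂(P(x)/Q(x))

Computing term by term:
  P(1)·log₂(P(1)/Q(1)) = 0.25·log₂(0.25/0.0099) = 1.16459
  P(2)·log₂(P(2)/Q(2)) = 0.25·log₂(0.25/0.2536) = -0.00516
  P(3)·log₂(P(3)/Q(3)) = 0.25·log₂(0.25/0.0099) = 1.16459
  P(4)·log₂(P(4)/Q(4)) = 0.25·log₂(0.25/0.7266) = -0.38481

D_KL(P||Q) = 1.16459 - 0.00516 + 1.16459 - 0.38481 = 1.93921 ≈ 1.9392 bits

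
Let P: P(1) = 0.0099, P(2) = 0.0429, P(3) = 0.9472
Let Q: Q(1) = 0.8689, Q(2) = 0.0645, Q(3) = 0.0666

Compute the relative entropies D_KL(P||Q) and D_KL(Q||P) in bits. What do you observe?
D_KL(P||Q) = 3.5387 bits, D_KL(Q||P) = 5.3922 bits. The two directions give different values (D_KL(Q||P) exceeds D_KL(P||Q) by 1.8535 bits): KL divergence is asymmetric.

D_KL(P||Q) = Σ P(x) log₂(P(x)/Q(x))

Computing term by term:
  P(1)·log₂(P(1)/Q(1)) = 0.0099·log₂(0.0099/0.8689) = -0.06391
  P(2)·log₂(P(2)/Q(2)) = 0.0429·log₂(0.0429/0.0645) = -0.02524
  P(3)·log₂(P(3)/Q(3)) = 0.9472·log₂(0.9472/0.0666) = 3.62785

D_KL(P||Q) = -0.06391 - 0.02524 + 3.62785 = 3.53870 ≈ 3.5387 bits

D_KL(Q||P) = Σ Q(x) log₂(Q(x)/P(x))

Computing term by term:
  Q(1)·log₂(Q(1)/P(1)) = 0.8689·log₂(0.8689/0.0099) = 5.60929
  Q(2)·log₂(Q(2)/P(2)) = 0.0645·log₂(0.0645/0.0429) = 0.03795
  Q(3)·log₂(Q(3)/P(3)) = 0.0666·log₂(0.0666/0.9472) = -0.25508

D_KL(Q||P) = 5.60929 + 0.03795 - 0.25508 = 5.39216 ≈ 5.3922 bits

These are NOT equal (difference: 1.8535 bits). KL divergence is asymmetric: D_KL(P||Q) ≠ D_KL(Q||P) in general.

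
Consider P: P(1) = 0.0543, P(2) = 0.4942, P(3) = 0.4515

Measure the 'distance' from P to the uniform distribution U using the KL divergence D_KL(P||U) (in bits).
0.3363 bits

U(i) = 1/3 for all i

D_KL(P||U) = Σ P(x) log₂(P(x) / (1/3))
           = Σ P(x) log₂(P(x)) + log₂(3)
           = log₂(3) - H(P)

H(P) = -Σ P(x) log₂(P(x)):
  -P(1)·log₂(P(1)) = -(0.0543)·log₂(0.0543) = 0.22822
  -P(2)·log₂(P(2)) = -(0.4942)·log₂(0.4942) = 0.50252
  -P(3)·log₂(P(3)) = -(0.4515)·log₂(0.4515) = 0.51796
H(P) = 0.22822 + 0.50252 + 0.51796 = 1.24870 bits

log₂(3) = 1.58496 bits

D_KL(P||U) = 1.58496 - 1.24870 = 0.33626 ≈ 0.3363 bits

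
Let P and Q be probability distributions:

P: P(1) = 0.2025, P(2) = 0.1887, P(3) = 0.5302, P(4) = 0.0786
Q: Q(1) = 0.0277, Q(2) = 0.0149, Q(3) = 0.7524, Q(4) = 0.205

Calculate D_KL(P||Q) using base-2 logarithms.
0.8959 bits

D_KL(P||Q) = Σ P(x) log₂(P(x)/Q(x))

Computing term by term:
  P(1)·log₂(P(1)/Q(1)) = 0.2025·log₂(0.2025/0.0277) = 0.58117
  P(2)·log₂(P(2)/Q(2)) = 0.1887·log₂(0.1887/0.0149) = 0.69115
  P(3)·log₂(P(3)/Q(3)) = 0.5302·log₂(0.5302/0.7524) = -0.26773
  P(4)·log₂(P(4)/Q(4)) = 0.0786·log₂(0.0786/0.205) = -0.10871

D_KL(P||Q) = 0.58117 + 0.69115 - 0.26773 - 0.10871 = 0.89588 ≈ 0.8959 bits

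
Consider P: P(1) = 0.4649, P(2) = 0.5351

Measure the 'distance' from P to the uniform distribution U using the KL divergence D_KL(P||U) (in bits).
0.0036 bits

U(i) = 1/2 for all i

D_KL(P||U) = Σ P(x) log₂(P(x) / (1/2))
           = Σ P(x) log₂(P(x)) + log₂(2)
           = log₂(2) - H(P)

H(P) = -Σ P(x) log₂(P(x)):
  -P(1)·log₂(P(1)) = -(0.4649)·log₂(0.4649) = 0.51372
  -P(2)·log₂(P(2)) = -(0.5351)·log₂(0.5351) = 0.48272
H(P) = 0.51372 + 0.48272 = 0.99644 bits

log₂(2) = 1.00000 bits

D_KL(P||U) = 1.00000 - 0.99644 = 0.00356 ≈ 0.0036 bits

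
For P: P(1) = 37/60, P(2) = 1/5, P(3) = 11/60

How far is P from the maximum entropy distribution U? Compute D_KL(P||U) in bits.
0.2418 bits

U(i) = 1/3 for all i

D_KL(P||U) = Σ P(x) log₂(P(x) / (1/3))
           = Σ P(x) log₂(P(x)) + log₂(3)
           = log₂(3) - H(P)

H(P) = -Σ P(x) log₂(P(x)):
  -P(1)·log₂(P(1)) = -(37/60)·log₂(37/60) = 0.43009
  -P(2)·log₂(P(2)) = -(1/5)·log₂(1/5) = 0.46439
  -P(3)·log₂(P(3)) = -(11/60)·log₂(11/60) = 0.44870
H(P) = 0.43009 + 0.46439 + 0.44870 = 1.34318 bits

log₂(3) = 1.58496 bits

D_KL(P||U) = 1.58496 - 1.34318 = 0.24178 ≈ 0.2418 bits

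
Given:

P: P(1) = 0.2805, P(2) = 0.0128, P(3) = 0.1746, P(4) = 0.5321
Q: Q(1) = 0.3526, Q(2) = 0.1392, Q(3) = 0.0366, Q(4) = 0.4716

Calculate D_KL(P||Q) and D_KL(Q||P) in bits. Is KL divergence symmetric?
D_KL(P||Q) = 0.3496 bits, D_KL(Q||P) = 0.4310 bits. No, KL divergence is not symmetric.

D_KL(P||Q) = Σ P(x) log₂(P(x)/Q(x))

Computing term by term:
  P(1)·log₂(P(1)/Q(1)) = 0.2805·log₂(0.2805/0.3526) = -0.09257
  P(2)·log₂(P(2)/Q(2)) = 0.0128·log₂(0.0128/0.1392) = -0.04407
  P(3)·log₂(P(3)/Q(3)) = 0.1746·log₂(0.1746/0.0366) = 0.39357
  P(4)·log₂(P(4)/Q(4)) = 0.5321·log₂(0.5321/0.4716) = 0.09266

D_KL(P||Q) = -0.09257 - 0.04407 + 0.39357 + 0.09266 = 0.34959 ≈ 0.3496 bits

D_KL(Q||P) = Σ Q(x) log₂(Q(x)/P(x))

Computing term by term:
  Q(1)·log₂(Q(1)/P(1)) = 0.3526·log₂(0.3526/0.2805) = 0.11637
  Q(2)·log₂(Q(2)/P(2)) = 0.1392·log₂(0.1392/0.0128) = 0.47926
  Q(3)·log₂(Q(3)/P(3)) = 0.0366·log₂(0.0366/0.1746) = -0.08250
  Q(4)·log₂(Q(4)/P(4)) = 0.4716·log₂(0.4716/0.5321) = -0.08212

D_KL(Q||P) = 0.11637 + 0.47926 - 0.08250 - 0.08212 = 0.43101 ≈ 0.4310 bits

These are NOT equal (difference: 0.0814 bits). KL divergence is asymmetric: D_KL(P||Q) ≠ D_KL(Q||P) in general.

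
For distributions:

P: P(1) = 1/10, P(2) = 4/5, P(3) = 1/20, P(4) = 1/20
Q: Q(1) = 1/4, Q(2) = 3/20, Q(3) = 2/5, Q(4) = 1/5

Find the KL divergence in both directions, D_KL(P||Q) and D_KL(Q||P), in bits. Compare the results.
D_KL(P||Q) = 1.5498 bits, D_KL(Q||P) = 1.5682 bits. D_KL(Q||P) is larger than D_KL(P||Q) by 0.0184 bits; the two directions differ.

D_KL(P||Q) = Σ P(x) log₂(P(x)/Q(x))

Computing term by term:
  P(1)·log₂(P(1)/Q(1)) = (1/10)·log₂((1/10)/(1/4)) = -0.13219
  P(2)·log₂(P(2)/Q(2)) = (4/5)·log₂((4/5)/(3/20)) = 1.93203
  P(3)·log₂(P(3)/Q(3)) = (1/20)·log₂((1/20)/(2/5)) = -0.15000
  P(4)·log₂(P(4)/Q(4)) = (1/20)·log₂((1/20)/(1/5)) = -0.10000

D_KL(P||Q) = -0.13219 + 1.93203 - 0.15000 - 0.10000 = 1.54984 ≈ 1.5498 bits

D_KL(Q||P) = Σ Q(x) log₂(Q(x)/P(x))

Computing term by term:
  Q(1)·log₂(Q(1)/P(1)) = (1/4)·log₂((1/4)/(1/10)) = 0.33048
  Q(2)·log₂(Q(2)/P(2)) = (3/20)·log₂((3/20)/(4/5)) = -0.36226
  Q(3)·log₂(Q(3)/P(3)) = (2/5)·log₂((2/5)/(1/20)) = 1.20000
  Q(4)·log₂(Q(4)/P(4)) = (1/5)·log₂((1/5)/(1/20)) = 0.40000

D_KL(Q||P) = 0.33048 - 0.36226 + 1.20000 + 0.40000 = 1.56822 ≈ 1.5682 bits

These are NOT equal (difference: 0.0184 bits). KL divergence is asymmetric: D_KL(P||Q) ≠ D_KL(Q||P) in general.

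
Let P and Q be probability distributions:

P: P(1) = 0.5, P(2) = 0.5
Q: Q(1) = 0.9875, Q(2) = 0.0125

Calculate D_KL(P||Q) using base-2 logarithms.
2.1700 bits

D_KL(P||Q) = Σ P(x) log₂(P(x)/Q(x))

Computing term by term:
  P(1)·log₂(P(1)/Q(1)) = 0.5·log₂(0.5/0.9875) = -0.49093
  P(2)·log₂(P(2)/Q(2)) = 0.5·log₂(0.5/0.0125) = 2.66096

D_KL(P||Q) = -0.49093 + 2.66096 = 2.17003 ≈ 2.1700 bits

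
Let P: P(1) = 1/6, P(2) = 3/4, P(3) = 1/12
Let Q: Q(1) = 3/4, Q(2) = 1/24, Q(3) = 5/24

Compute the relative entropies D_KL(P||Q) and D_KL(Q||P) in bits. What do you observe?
D_KL(P||Q) = 2.6556 bits, D_KL(Q||P) = 1.7291 bits. The two directions give different values (D_KL(P||Q) exceeds D_KL(Q||P) by 0.9265 bits): KL divergence is asymmetric.

D_KL(P||Q) = Σ P(x) log₂(P(x)/Q(x))

Computing term by term:
  P(1)·log₂(P(1)/Q(1)) = (1/6)·log₂((1/6)/(3/4)) = -0.36165
  P(2)·log₂(P(2)/Q(2)) = (3/4)·log₂((3/4)/(1/24)) = 3.12744
  P(3)·log₂(P(3)/Q(3)) = (1/12)·log₂((1/12)/(5/24)) = -0.11016

D_KL(P||Q) = -0.36165 + 3.12744 - 0.11016 = 2.65563 ≈ 2.6556 bits

D_KL(Q||P) = Σ Q(x) log₂(Q(x)/P(x))

Computing term by term:
  Q(1)·log₂(Q(1)/P(1)) = (3/4)·log₂((3/4)/(1/6)) = 1.62744
  Q(2)·log₂(Q(2)/P(2)) = (1/24)·log₂((1/24)/(3/4)) = -0.17375
  Q(3)·log₂(Q(3)/P(3)) = (5/24)·log₂((5/24)/(1/12)) = 0.27540

D_KL(Q||P) = 1.62744 - 0.17375 + 0.27540 = 1.72909 ≈ 1.7291 bits

These are NOT equal (difference: 0.9265 bits). KL divergence is asymmetric: D_KL(P||Q) ≠ D_KL(Q||P) in general.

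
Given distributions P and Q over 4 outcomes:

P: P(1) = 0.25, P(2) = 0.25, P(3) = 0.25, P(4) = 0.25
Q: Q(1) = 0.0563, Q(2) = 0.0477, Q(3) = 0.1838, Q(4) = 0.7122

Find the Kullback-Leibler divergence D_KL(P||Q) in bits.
0.8685 bits

D_KL(P||Q) = Σ P(x) log₂(P(x)/Q(x))

Computing term by term:
  P(1)·log₂(P(1)/Q(1)) = 0.25·log₂(0.25/0.0563) = 0.53768
  P(2)·log₂(P(2)/Q(2)) = 0.25·log₂(0.25/0.0477) = 0.59747
  P(3)·log₂(P(3)/Q(3)) = 0.25·log₂(0.25/0.1838) = 0.11095
  P(4)·log₂(P(4)/Q(4)) = 0.25·log₂(0.25/0.7122) = -0.37759

D_KL(P||Q) = 0.53768 + 0.59747 + 0.11095 - 0.37759 = 0.86851 ≈ 0.8685 bits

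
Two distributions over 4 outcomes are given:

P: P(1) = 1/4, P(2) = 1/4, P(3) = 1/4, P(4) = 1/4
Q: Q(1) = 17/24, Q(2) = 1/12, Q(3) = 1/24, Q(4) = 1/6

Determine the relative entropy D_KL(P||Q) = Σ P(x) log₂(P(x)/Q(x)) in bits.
0.8131 bits

D_KL(P||Q) = Σ P(x) log₂(P(x)/Q(x))

Computing term by term:
  P(1)·log₂(P(1)/Q(1)) = (1/4)·log₂((1/4)/(17/24)) = -0.37563
  P(2)·log₂(P(2)/Q(2)) = (1/4)·log₂((1/4)/(1/12)) = 0.39624
  P(3)·log₂(P(3)/Q(3)) = (1/4)·log₂((1/4)/(1/24)) = 0.64624
  P(4)·log₂(P(4)/Q(4)) = (1/4)·log₂((1/4)/(1/6)) = 0.14624

D_KL(P||Q) = -0.37563 + 0.39624 + 0.64624 + 0.14624 = 0.81309 ≈ 0.8131 bits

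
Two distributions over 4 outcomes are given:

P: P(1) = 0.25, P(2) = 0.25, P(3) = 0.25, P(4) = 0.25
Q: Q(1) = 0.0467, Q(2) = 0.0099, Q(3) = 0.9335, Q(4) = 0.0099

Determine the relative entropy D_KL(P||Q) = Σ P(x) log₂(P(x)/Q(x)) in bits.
2.4591 bits

D_KL(P||Q) = Σ P(x) log₂(P(x)/Q(x))

Computing term by term:
  P(1)·log₂(P(1)/Q(1)) = 0.25·log₂(0.25/0.0467) = 0.60511
  P(2)·log₂(P(2)/Q(2)) = 0.25·log₂(0.25/0.0099) = 1.16459
  P(3)·log₂(P(3)/Q(3)) = 0.25·log₂(0.25/0.9335) = -0.47518
  P(4)·log₂(P(4)/Q(4)) = 0.25·log₂(0.25/0.0099) = 1.16459

D_KL(P||Q) = 0.60511 + 1.16459 - 0.47518 + 1.16459 = 2.45911 ≈ 2.4591 bits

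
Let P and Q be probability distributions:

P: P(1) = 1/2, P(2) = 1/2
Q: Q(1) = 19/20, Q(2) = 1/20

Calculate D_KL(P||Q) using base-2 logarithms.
1.1980 bits

D_KL(P||Q) = Σ P(x) log₂(P(x)/Q(x))

Computing term by term:
  P(1)·log₂(P(1)/Q(1)) = (1/2)·log₂((1/2)/(19/20)) = -0.46300
  P(2)·log₂(P(2)/Q(2)) = (1/2)·log₂((1/2)/(1/20)) = 1.66096

D_KL(P||Q) = -0.46300 + 1.66096 = 1.19796 ≈ 1.1980 bits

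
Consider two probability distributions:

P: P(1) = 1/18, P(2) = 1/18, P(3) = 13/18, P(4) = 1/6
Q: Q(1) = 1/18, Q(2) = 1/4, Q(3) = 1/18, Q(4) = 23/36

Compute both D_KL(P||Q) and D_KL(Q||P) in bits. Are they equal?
D_KL(P||Q) = 2.2289 bits, D_KL(Q||P) = 1.5755 bits. No, they are not equal.

D_KL(P||Q) = Σ P(x) log₂(P(x)/Q(x))

Computing term by term:
  P(1)·log₂(P(1)/Q(1)) = (1/18)·log₂((1/18)/(1/18)) = 0.00000
  P(2)·log₂(P(2)/Q(2)) = (1/18)·log₂((1/18)/(1/4)) = -0.12055
  P(3)·log₂(P(3)/Q(3)) = (13/18)·log₂((13/18)/(1/18)) = 2.67254
  P(4)·log₂(P(4)/Q(4)) = (1/6)·log₂((1/6)/(23/36)) = -0.32310

D_KL(P||Q) = 0.00000 - 0.12055 + 2.67254 - 0.32310 = 2.22889 ≈ 2.2289 bits

D_KL(Q||P) = Σ Q(x) log₂(Q(x)/P(x))

Computing term by term:
  Q(1)·log₂(Q(1)/P(1)) = (1/18)·log₂((1/18)/(1/18)) = 0.00000
  Q(2)·log₂(Q(2)/P(2)) = (1/4)·log₂((1/4)/(1/18)) = 0.54248
  Q(3)·log₂(Q(3)/P(3)) = (1/18)·log₂((1/18)/(13/18)) = -0.20558
  Q(4)·log₂(Q(4)/P(4)) = (23/36)·log₂((23/36)/(1/6)) = 1.23855

D_KL(Q||P) = 0.00000 + 0.54248 - 0.20558 + 1.23855 = 1.57545 ≈ 1.5755 bits

These are NOT equal (difference: 0.6534 bits). KL divergence is asymmetric: D_KL(P||Q) ≠ D_KL(Q||P) in general.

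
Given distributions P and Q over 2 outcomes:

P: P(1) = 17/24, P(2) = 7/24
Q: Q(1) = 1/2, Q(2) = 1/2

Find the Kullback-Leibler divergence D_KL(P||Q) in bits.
0.1291 bits

D_KL(P||Q) = Σ P(x) log₂(P(x)/Q(x))

Computing term by term:
  P(1)·log₂(P(1)/Q(1)) = (17/24)·log₂((17/24)/(1/2)) = 0.35594
  P(2)·log₂(P(2)/Q(2)) = (7/24)·log₂((7/24)/(1/2)) = -0.22680

D_KL(P||Q) = 0.35594 - 0.22680 = 0.12914 ≈ 0.1291 bits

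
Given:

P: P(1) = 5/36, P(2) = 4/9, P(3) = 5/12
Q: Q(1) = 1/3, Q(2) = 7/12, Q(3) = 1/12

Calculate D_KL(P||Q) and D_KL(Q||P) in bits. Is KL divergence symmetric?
D_KL(P||Q) = 0.6177 bits, D_KL(Q||P) = 0.4564 bits. No, KL divergence is not symmetric.

D_KL(P||Q) = Σ P(x) log₂(P(x)/Q(x))

Computing term by term:
  P(1)·log₂(P(1)/Q(1)) = (5/36)·log₂((5/36)/(1/3)) = -0.17542
  P(2)·log₂(P(2)/Q(2)) = (4/9)·log₂((4/9)/(7/12)) = -0.17436
  P(3)·log₂(P(3)/Q(3)) = (5/12)·log₂((5/12)/(1/12)) = 0.96747

D_KL(P||Q) = -0.17542 - 0.17436 + 0.96747 = 0.61769 ≈ 0.6177 bits

D_KL(Q||P) = Σ Q(x) log₂(Q(x)/P(x))

Computing term by term:
  Q(1)·log₂(Q(1)/P(1)) = (1/3)·log₂((1/3)/(5/36)) = 0.42101
  Q(2)·log₂(Q(2)/P(2)) = (7/12)·log₂((7/12)/(4/9)) = 0.22885
  Q(3)·log₂(Q(3)/P(3)) = (1/12)·log₂((1/12)/(5/12)) = -0.19349

D_KL(Q||P) = 0.42101 + 0.22885 - 0.19349 = 0.45637 ≈ 0.4564 bits

These are NOT equal (difference: 0.1613 bits). KL divergence is asymmetric: D_KL(P||Q) ≠ D_KL(Q||P) in general.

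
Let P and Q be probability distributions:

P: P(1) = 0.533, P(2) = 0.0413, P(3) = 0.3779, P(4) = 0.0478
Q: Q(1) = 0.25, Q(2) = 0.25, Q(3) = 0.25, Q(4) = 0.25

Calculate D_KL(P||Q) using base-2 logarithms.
0.5860 bits

D_KL(P||Q) = Σ P(x) log₂(P(x)/Q(x))

Computing term by term:
  P(1)·log₂(P(1)/Q(1)) = 0.533·log₂(0.533/0.25) = 0.58215
  P(2)·log₂(P(2)/Q(2)) = 0.0413·log₂(0.0413/0.25) = -0.10729
  P(3)·log₂(P(3)/Q(3)) = 0.3779·log₂(0.3779/0.25) = 0.22526
  P(4)·log₂(P(4)/Q(4)) = 0.0478·log₂(0.0478/0.25) = -0.11409

D_KL(P||Q) = 0.58215 - 0.10729 + 0.22526 - 0.11409 = 0.58603 ≈ 0.5860 bits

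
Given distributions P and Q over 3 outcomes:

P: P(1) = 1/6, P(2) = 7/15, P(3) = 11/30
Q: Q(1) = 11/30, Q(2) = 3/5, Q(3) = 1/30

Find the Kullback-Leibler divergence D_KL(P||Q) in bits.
0.9097 bits

D_KL(P||Q) = Σ P(x) log₂(P(x)/Q(x))

Computing term by term:
  P(1)·log₂(P(1)/Q(1)) = (1/6)·log₂((1/6)/(11/30)) = -0.18958
  P(2)·log₂(P(2)/Q(2)) = (7/15)·log₂((7/15)/(3/5)) = -0.16920
  P(3)·log₂(P(3)/Q(3)) = (11/30)·log₂((11/30)/(1/30)) = 1.26846

D_KL(P||Q) = -0.18958 - 0.16920 + 1.26846 = 0.90968 ≈ 0.9097 bits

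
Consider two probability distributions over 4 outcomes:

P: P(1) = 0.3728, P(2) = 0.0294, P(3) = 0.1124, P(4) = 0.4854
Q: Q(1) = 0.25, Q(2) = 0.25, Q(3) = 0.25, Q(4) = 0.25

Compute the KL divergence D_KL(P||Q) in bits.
0.4591 bits

D_KL(P||Q) = Σ P(x) log₂(P(x)/Q(x))

Computing term by term:
  P(1)·log₂(P(1)/Q(1)) = 0.3728·log₂(0.3728/0.25) = 0.21491
  P(2)·log₂(P(2)/Q(2)) = 0.0294·log₂(0.0294/0.25) = -0.09079
  P(3)·log₂(P(3)/Q(3)) = 0.1124·log₂(0.1124/0.25) = -0.12963
  P(4)·log₂(P(4)/Q(4)) = 0.4854·log₂(0.4854/0.25) = 0.46465

D_KL(P||Q) = 0.21491 - 0.09079 - 0.12963 + 0.46465 = 0.45914 ≈ 0.4591 bits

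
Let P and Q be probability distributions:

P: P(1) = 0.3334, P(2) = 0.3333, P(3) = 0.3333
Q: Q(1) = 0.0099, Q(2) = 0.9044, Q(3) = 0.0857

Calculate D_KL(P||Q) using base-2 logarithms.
1.8647 bits

D_KL(P||Q) = Σ P(x) log₂(P(x)/Q(x))

Computing term by term:
  P(1)·log₂(P(1)/Q(1)) = 0.3334·log₂(0.3334/0.0099) = 1.69157
  P(2)·log₂(P(2)/Q(2)) = 0.3333·log₂(0.3333/0.9044) = -0.48000
  P(3)·log₂(P(3)/Q(3)) = 0.3333·log₂(0.3333/0.0857) = 0.65309

D_KL(P||Q) = 1.69157 - 0.48000 + 0.65309 = 1.86466 ≈ 1.8647 bits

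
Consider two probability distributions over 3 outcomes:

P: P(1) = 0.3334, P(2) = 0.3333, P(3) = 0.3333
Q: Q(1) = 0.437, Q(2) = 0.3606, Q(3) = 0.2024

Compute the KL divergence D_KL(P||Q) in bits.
0.0718 bits

D_KL(P||Q) = Σ P(x) log₂(P(x)/Q(x))

Computing term by term:
  P(1)·log₂(P(1)/Q(1)) = 0.3334·log₂(0.3334/0.437) = -0.13015
  P(2)·log₂(P(2)/Q(2)) = 0.3333·log₂(0.3333/0.3606) = -0.03786
  P(3)·log₂(P(3)/Q(3)) = 0.3333·log₂(0.3333/0.2024) = 0.23985

D_KL(P||Q) = -0.13015 - 0.03786 + 0.23985 = 0.07184 ≈ 0.0718 bits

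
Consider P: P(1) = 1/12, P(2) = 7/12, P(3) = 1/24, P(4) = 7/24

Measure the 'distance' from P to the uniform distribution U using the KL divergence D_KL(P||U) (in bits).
0.5381 bits

U(i) = 1/4 for all i

D_KL(P||U) = Σ P(x) log₂(P(x) / (1/4))
           = Σ P(x) log₂(P(x)) + log₂(4)
           = log₂(4) - H(P)

H(P) = -Σ P(x) log₂(P(x)):
  -P(1)·log₂(P(1)) = -(1/12)·log₂(1/12) = 0.29875
  -P(2)·log₂(P(2)) = -(7/12)·log₂(7/12) = 0.45360
  -P(3)·log₂(P(3)) = -(1/24)·log₂(1/24) = 0.19104
  -P(4)·log₂(P(4)) = -(7/24)·log₂(7/24) = 0.51847
H(P) = 0.29875 + 0.45360 + 0.19104 + 0.51847 = 1.46186 bits

log₂(4) = 2.00000 bits

D_KL(P||U) = 2.00000 - 1.46186 = 0.53814 ≈ 0.5381 bits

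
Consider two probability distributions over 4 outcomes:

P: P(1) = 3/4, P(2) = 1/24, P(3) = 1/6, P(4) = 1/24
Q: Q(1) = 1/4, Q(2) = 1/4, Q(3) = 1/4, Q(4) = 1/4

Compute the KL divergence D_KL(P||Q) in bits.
0.8758 bits

D_KL(P||Q) = Σ P(x) log₂(P(x)/Q(x))

Computing term by term:
  P(1)·log₂(P(1)/Q(1)) = (3/4)·log₂((3/4)/(1/4)) = 1.18872
  P(2)·log₂(P(2)/Q(2)) = (1/24)·log₂((1/24)/(1/4)) = -0.10771
  P(3)·log₂(P(3)/Q(3)) = (1/6)·log₂((1/6)/(1/4)) = -0.09749
  P(4)·log₂(P(4)/Q(4)) = (1/24)·log₂((1/24)/(1/4)) = -0.10771

D_KL(P||Q) = 1.18872 - 0.10771 - 0.09749 - 0.10771 = 0.87581 ≈ 0.8758 bits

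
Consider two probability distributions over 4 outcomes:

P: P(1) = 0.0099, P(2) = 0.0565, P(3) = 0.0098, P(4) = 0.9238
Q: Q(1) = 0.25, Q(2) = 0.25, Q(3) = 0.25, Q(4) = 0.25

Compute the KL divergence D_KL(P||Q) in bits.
1.5288 bits

D_KL(P||Q) = Σ P(x) log₂(P(x)/Q(x))

Computing term by term:
  P(1)·log₂(P(1)/Q(1)) = 0.0099·log₂(0.0099/0.25) = -0.04612
  P(2)·log₂(P(2)/Q(2)) = 0.0565·log₂(0.0565/0.25) = -0.12123
  P(3)·log₂(P(3)/Q(3)) = 0.0098·log₂(0.0098/0.25) = -0.04580
  P(4)·log₂(P(4)/Q(4)) = 0.9238·log₂(0.9238/0.25) = 1.74197

D_KL(P||Q) = -0.04612 - 0.12123 - 0.04580 + 1.74197 = 1.52882 ≈ 1.5288 bits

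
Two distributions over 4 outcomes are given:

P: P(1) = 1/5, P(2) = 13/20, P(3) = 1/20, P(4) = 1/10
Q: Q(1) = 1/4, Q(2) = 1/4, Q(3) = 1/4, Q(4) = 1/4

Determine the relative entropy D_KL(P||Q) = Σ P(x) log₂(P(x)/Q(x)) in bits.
0.5834 bits

D_KL(P||Q) = Σ P(x) log₂(P(x)/Q(x))

Computing term by term:
  P(1)·log₂(P(1)/Q(1)) = (1/5)·log₂((1/5)/(1/4)) = -0.06439
  P(2)·log₂(P(2)/Q(2)) = (13/20)·log₂((13/20)/(1/4)) = 0.89603
  P(3)·log₂(P(3)/Q(3)) = (1/20)·log₂((1/20)/(1/4)) = -0.11610
  P(4)·log₂(P(4)/Q(4)) = (1/10)·log₂((1/10)/(1/4)) = -0.13219

D_KL(P||Q) = -0.06439 + 0.89603 - 0.11610 - 0.13219 = 0.58335 ≈ 0.5834 bits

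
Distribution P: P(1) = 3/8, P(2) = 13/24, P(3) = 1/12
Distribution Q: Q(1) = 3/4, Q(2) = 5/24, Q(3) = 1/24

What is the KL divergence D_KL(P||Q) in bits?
0.4550 bits

D_KL(P||Q) = Σ P(x) log₂(P(x)/Q(x))

Computing term by term:
  P(1)·log₂(P(1)/Q(1)) = (3/8)·log₂((3/8)/(3/4)) = -0.37500
  P(2)·log₂(P(2)/Q(2)) = (13/24)·log₂((13/24)/(5/24)) = 0.74669
  P(3)·log₂(P(3)/Q(3)) = (1/12)·log₂((1/12)/(1/24)) = 0.08333

D_KL(P||Q) = -0.37500 + 0.74669 + 0.08333 = 0.45502 ≈ 0.4550 bits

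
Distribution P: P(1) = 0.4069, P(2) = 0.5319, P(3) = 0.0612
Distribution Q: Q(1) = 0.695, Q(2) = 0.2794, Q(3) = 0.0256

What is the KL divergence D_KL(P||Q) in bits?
0.2567 bits

D_KL(P||Q) = Σ P(x) log₂(P(x)/Q(x))

Computing term by term:
  P(1)·log₂(P(1)/Q(1)) = 0.4069·log₂(0.4069/0.695) = -0.31426
  P(2)·log₂(P(2)/Q(2)) = 0.5319·log₂(0.5319/0.2794) = 0.49404
  P(3)·log₂(P(3)/Q(3)) = 0.0612·log₂(0.0612/0.0256) = 0.07695

D_KL(P||Q) = -0.31426 + 0.49404 + 0.07695 = 0.25673 ≈ 0.2567 bits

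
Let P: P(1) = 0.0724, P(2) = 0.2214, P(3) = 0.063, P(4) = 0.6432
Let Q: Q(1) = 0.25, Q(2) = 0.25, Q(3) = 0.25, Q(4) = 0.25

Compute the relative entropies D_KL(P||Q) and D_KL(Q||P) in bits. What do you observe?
D_KL(P||Q) = 0.5834 bits, D_KL(Q||P) = 0.6471 bits. The two directions give different values (D_KL(Q||P) exceeds D_KL(P||Q) by 0.0637 bits): KL divergence is asymmetric.

D_KL(P||Q) = Σ P(x) log₂(P(x)/Q(x))

Computing term by term:
  P(1)·log₂(P(1)/Q(1)) = 0.0724·log₂(0.0724/0.25) = -0.12944
  P(2)·log₂(P(2)/Q(2)) = 0.2214·log₂(0.2214/0.25) = -0.03881
  P(3)·log₂(P(3)/Q(3)) = 0.063·log₂(0.063/0.25) = -0.12528
  P(4)·log₂(P(4)/Q(4)) = 0.6432·log₂(0.6432/0.25) = 0.87690

D_KL(P||Q) = -0.12944 - 0.03881 - 0.12528 + 0.87690 = 0.58337 ≈ 0.5834 bits

D_KL(Q||P) = Σ Q(x) log₂(Q(x)/P(x))

Computing term by term:
  Q(1)·log₂(Q(1)/P(1)) = 0.25·log₂(0.25/0.0724) = 0.44697
  Q(2)·log₂(Q(2)/P(2)) = 0.25·log₂(0.25/0.2214) = 0.04382
  Q(3)·log₂(Q(3)/P(3)) = 0.25·log₂(0.25/0.063) = 0.49713
  Q(4)·log₂(Q(4)/P(4)) = 0.25·log₂(0.25/0.6432) = -0.34083

D_KL(Q||P) = 0.44697 + 0.04382 + 0.49713 - 0.34083 = 0.64709 ≈ 0.6471 bits

These are NOT equal (difference: 0.0637 bits). KL divergence is asymmetric: D_KL(P||Q) ≠ D_KL(Q||P) in general.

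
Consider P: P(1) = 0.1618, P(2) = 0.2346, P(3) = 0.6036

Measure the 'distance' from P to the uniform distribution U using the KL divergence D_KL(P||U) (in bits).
0.2295 bits

U(i) = 1/3 for all i

D_KL(P||U) = Σ P(x) log₂(P(x) / (1/3))
           = Σ P(x) log₂(P(x)) + log₂(3)
           = log₂(3) - H(P)

H(P) = -Σ P(x) log₂(P(x)):
  -P(1)·log₂(P(1)) = -(0.1618)·log₂(0.1618) = 0.42516
  -P(2)·log₂(P(2)) = -(0.2346)·log₂(0.2346) = 0.49072
  -P(3)·log₂(P(3)) = -(0.6036)·log₂(0.6036) = 0.43962
H(P) = 0.42516 + 0.49072 + 0.43962 = 1.35550 bits

log₂(3) = 1.58496 bits

D_KL(P||U) = 1.58496 - 1.35550 = 0.22946 ≈ 0.2295 bits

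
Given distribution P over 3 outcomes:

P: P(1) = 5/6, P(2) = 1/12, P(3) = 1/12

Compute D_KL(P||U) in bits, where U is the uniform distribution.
0.7683 bits

U(i) = 1/3 for all i

D_KL(P||U) = Σ P(x) log₂(P(x) / (1/3))
           = Σ P(x) log₂(P(x)) + log₂(3)
           = log₂(3) - H(P)

H(P) = -Σ P(x) log₂(P(x)):
  -P(1)·log₂(P(1)) = -(5/6)·log₂(5/6) = 0.21920
  -P(2)·log₂(P(2)) = -(1/12)·log₂(1/12) = 0.29875
  -P(3)·log₂(P(3)) = -(1/12)·log₂(1/12) = 0.29875
H(P) = 0.21920 + 0.29875 + 0.29875 = 0.81670 bits

log₂(3) = 1.58496 bits

D_KL(P||U) = 1.58496 - 0.81670 = 0.76826 ≈ 0.7683 bits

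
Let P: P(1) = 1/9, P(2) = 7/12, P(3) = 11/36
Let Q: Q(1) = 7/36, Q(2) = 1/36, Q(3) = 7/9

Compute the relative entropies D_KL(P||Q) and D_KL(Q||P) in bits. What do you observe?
D_KL(P||Q) = 2.0606 bits, D_KL(Q||P) = 1.0834 bits. The two directions give different values (D_KL(P||Q) exceeds D_KL(Q||P) by 0.9772 bits): KL divergence is asymmetric.

D_KL(P||Q) = Σ P(x) log₂(P(x)/Q(x))

Computing term by term:
  P(1)·log₂(P(1)/Q(1)) = (1/9)·log₂((1/9)/(7/36)) = -0.08971
  P(2)·log₂(P(2)/Q(2)) = (7/12)·log₂((7/12)/(1/36)) = 2.56219
  P(3)·log₂(P(3)/Q(3)) = (11/36)·log₂((11/36)/(7/9)) = -0.41187

D_KL(P||Q) = -0.08971 + 2.56219 - 0.41187 = 2.06061 ≈ 2.0606 bits

D_KL(Q||P) = Σ Q(x) log₂(Q(x)/P(x))

Computing term by term:
  Q(1)·log₂(Q(1)/P(1)) = (7/36)·log₂((7/36)/(1/9)) = 0.15699
  Q(2)·log₂(Q(2)/P(2)) = (1/36)·log₂((1/36)/(7/12)) = -0.12201
  Q(3)·log₂(Q(3)/P(3)) = (7/9)·log₂((7/9)/(11/36)) = 1.04838

D_KL(Q||P) = 0.15699 - 0.12201 + 1.04838 = 1.08336 ≈ 1.0834 bits

These are NOT equal (difference: 0.9772 bits). KL divergence is asymmetric: D_KL(P||Q) ≠ D_KL(Q||P) in general.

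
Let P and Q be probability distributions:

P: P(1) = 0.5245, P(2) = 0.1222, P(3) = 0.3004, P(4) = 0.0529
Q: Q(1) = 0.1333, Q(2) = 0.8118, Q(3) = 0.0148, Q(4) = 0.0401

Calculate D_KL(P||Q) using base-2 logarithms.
2.0286 bits

D_KL(P||Q) = Σ P(x) log₂(P(x)/Q(x))

Computing term by term:
  P(1)·log₂(P(1)/Q(1)) = 0.5245·log₂(0.5245/0.1333) = 1.03655
  P(2)·log₂(P(2)/Q(2)) = 0.1222·log₂(0.1222/0.8118) = -0.33384
  P(3)·log₂(P(3)/Q(3)) = 0.3004·log₂(0.3004/0.0148) = 1.30470
  P(4)·log₂(P(4)/Q(4)) = 0.0529·log₂(0.0529/0.0401) = 0.02114

D_KL(P||Q) = 1.03655 - 0.33384 + 1.30470 + 0.02114 = 2.02855 ≈ 2.0286 bits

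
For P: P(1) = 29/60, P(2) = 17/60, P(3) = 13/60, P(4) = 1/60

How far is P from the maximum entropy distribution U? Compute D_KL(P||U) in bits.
0.4010 bits

U(i) = 1/4 for all i

D_KL(P||U) = Σ P(x) log₂(P(x) / (1/4))
           = Σ P(x) log₂(P(x)) + log₂(4)
           = log₂(4) - H(P)

H(P) = -Σ P(x) log₂(P(x)):
  -P(1)·log₂(P(1)) = -(29/60)·log₂(29/60) = 0.50697
  -P(2)·log₂(P(2)) = -(17/60)·log₂(17/60) = 0.51550
  -P(3)·log₂(P(3)) = -(13/60)·log₂(13/60) = 0.47806
  -P(4)·log₂(P(4)) = -(1/60)·log₂(1/60) = 0.09845
H(P) = 0.50697 + 0.51550 + 0.47806 + 0.09845 = 1.59898 bits

log₂(4) = 2.00000 bits

D_KL(P||U) = 2.00000 - 1.59898 = 0.40102 ≈ 0.4010 bits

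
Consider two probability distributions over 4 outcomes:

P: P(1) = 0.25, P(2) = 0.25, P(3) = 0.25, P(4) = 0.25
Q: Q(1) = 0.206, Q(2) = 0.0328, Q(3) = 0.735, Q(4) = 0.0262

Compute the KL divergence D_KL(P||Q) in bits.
1.2270 bits

D_KL(P||Q) = Σ P(x) log₂(P(x)/Q(x))

Computing term by term:
  P(1)·log₂(P(1)/Q(1)) = 0.25·log₂(0.25/0.206) = 0.06982
  P(2)·log₂(P(2)/Q(2)) = 0.25·log₂(0.25/0.0328) = 0.73254
  P(3)·log₂(P(3)/Q(3)) = 0.25·log₂(0.25/0.735) = -0.38895
  P(4)·log₂(P(4)/Q(4)) = 0.25·log₂(0.25/0.0262) = 0.81357

D_KL(P||Q) = 0.06982 + 0.73254 - 0.38895 + 0.81357 = 1.22698 ≈ 1.2270 bits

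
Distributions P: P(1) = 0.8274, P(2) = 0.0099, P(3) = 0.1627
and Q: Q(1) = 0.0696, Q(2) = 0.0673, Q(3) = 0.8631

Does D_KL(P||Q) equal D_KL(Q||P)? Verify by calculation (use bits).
D_KL(P||Q) = 2.5360 bits, D_KL(Q||P) = 2.0153 bits. No — D_KL(P||Q) ≠ D_KL(Q||P) for this pair.

D_KL(P||Q) = Σ P(x) log₂(P(x)/Q(x))

Computing term by term:
  P(1)·log₂(P(1)/Q(1)) = 0.8274·log₂(0.8274/0.0696) = 2.95500
  P(2)·log₂(P(2)/Q(2)) = 0.0099·log₂(0.0099/0.0673) = -0.02737
  P(3)·log₂(P(3)/Q(3)) = 0.1627·log₂(0.1627/0.8631) = -0.39167

D_KL(P||Q) = 2.95500 - 0.02737 - 0.39167 = 2.53596 ≈ 2.5360 bits

D_KL(Q||P) = Σ Q(x) log₂(Q(x)/P(x))

Computing term by term:
  Q(1)·log₂(Q(1)/P(1)) = 0.0696·log₂(0.0696/0.8274) = -0.24857
  Q(2)·log₂(Q(2)/P(2)) = 0.0673·log₂(0.0673/0.0099) = 0.18609
  Q(3)·log₂(Q(3)/P(3)) = 0.8631·log₂(0.8631/0.1627) = 2.07775

D_KL(Q||P) = -0.24857 + 0.18609 + 2.07775 = 2.01527 ≈ 2.0153 bits

These are NOT equal (difference: 0.5207 bits). KL divergence is asymmetric: D_KL(P||Q) ≠ D_KL(Q||P) in general.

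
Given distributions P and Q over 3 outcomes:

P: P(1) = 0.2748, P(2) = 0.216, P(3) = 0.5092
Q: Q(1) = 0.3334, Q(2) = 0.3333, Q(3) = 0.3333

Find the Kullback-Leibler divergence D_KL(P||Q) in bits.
0.0995 bits

D_KL(P||Q) = Σ P(x) log₂(P(x)/Q(x))

Computing term by term:
  P(1)·log₂(P(1)/Q(1)) = 0.2748·log₂(0.2748/0.3334) = -0.07663
  P(2)·log₂(P(2)/Q(2)) = 0.216·log₂(0.216/0.3333) = -0.13517
  P(3)·log₂(P(3)/Q(3)) = 0.5092·log₂(0.5092/0.3333) = 0.31133

D_KL(P||Q) = -0.07663 - 0.13517 + 0.31133 = 0.09953 ≈ 0.0995 bits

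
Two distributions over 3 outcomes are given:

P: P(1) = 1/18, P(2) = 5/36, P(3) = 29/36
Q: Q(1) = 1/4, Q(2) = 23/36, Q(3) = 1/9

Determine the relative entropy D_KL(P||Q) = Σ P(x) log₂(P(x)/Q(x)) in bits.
1.8759 bits

D_KL(P||Q) = Σ P(x) log₂(P(x)/Q(x))

Computing term by term:
  P(1)·log₂(P(1)/Q(1)) = (1/18)·log₂((1/18)/(1/4)) = -0.12055
  P(2)·log₂(P(2)/Q(2)) = (5/36)·log₂((5/36)/(23/36)) = -0.30578
  P(3)·log₂(P(3)/Q(3)) = (29/36)·log₂((29/36)/(1/9)) = 2.30226

D_KL(P||Q) = -0.12055 - 0.30578 + 2.30226 = 1.87593 ≈ 1.8759 bits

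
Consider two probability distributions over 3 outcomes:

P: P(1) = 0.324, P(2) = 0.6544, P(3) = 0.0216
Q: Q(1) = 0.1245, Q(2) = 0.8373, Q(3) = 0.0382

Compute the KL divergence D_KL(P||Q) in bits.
0.1966 bits

D_KL(P||Q) = Σ P(x) log₂(P(x)/Q(x))

Computing term by term:
  P(1)·log₂(P(1)/Q(1)) = 0.324·log₂(0.324/0.1245) = 0.44707
  P(2)·log₂(P(2)/Q(2)) = 0.6544·log₂(0.6544/0.8373) = -0.23269
  P(3)·log₂(P(3)/Q(3)) = 0.0216·log₂(0.0216/0.0382) = -0.01777

D_KL(P||Q) = 0.44707 - 0.23269 - 0.01777 = 0.19661 ≈ 0.1966 bits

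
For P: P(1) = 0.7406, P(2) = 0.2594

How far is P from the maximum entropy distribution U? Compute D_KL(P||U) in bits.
0.1742 bits

U(i) = 1/2 for all i

D_KL(P||U) = Σ P(x) log₂(P(x) / (1/2))
           = Σ P(x) log₂(P(x)) + log₂(2)
           = log₂(2) - H(P)

H(P) = -Σ P(x) log₂(P(x)):
  -P(1)·log₂(P(1)) = -(0.7406)·log₂(0.7406) = 0.32085
  -P(2)·log₂(P(2)) = -(0.2594)·log₂(0.2594) = 0.50499
H(P) = 0.32085 + 0.50499 = 0.82584 bits

log₂(2) = 1.00000 bits

D_KL(P||U) = 1.00000 - 0.82584 = 0.17416 ≈ 0.1742 bits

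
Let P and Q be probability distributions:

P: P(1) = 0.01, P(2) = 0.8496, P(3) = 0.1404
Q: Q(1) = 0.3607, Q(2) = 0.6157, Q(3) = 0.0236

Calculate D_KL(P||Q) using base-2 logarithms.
0.7042 bits

D_KL(P||Q) = Σ P(x) log₂(P(x)/Q(x))

Computing term by term:
  P(1)·log₂(P(1)/Q(1)) = 0.01·log₂(0.01/0.3607) = -0.05173
  P(2)·log₂(P(2)/Q(2)) = 0.8496·log₂(0.8496/0.6157) = 0.39469
  P(3)·log₂(P(3)/Q(3)) = 0.1404·log₂(0.1404/0.0236) = 0.36120

D_KL(P||Q) = -0.05173 + 0.39469 + 0.36120 = 0.70416 ≈ 0.7042 bits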